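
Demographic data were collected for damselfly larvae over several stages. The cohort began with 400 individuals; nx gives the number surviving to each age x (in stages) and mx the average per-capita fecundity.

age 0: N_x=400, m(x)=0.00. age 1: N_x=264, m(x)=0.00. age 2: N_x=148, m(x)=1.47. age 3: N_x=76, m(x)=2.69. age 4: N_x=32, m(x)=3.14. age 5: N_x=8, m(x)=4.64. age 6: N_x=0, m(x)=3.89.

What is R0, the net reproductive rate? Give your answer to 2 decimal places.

lx = nx/n0 = nx/400: 1, 0.66, 0.37, 0.19, 0.08, 0.02, 0
lx·mx by age: 0, 0, 0.5439, 0.5111, 0.2512, 0.0928, 0
R0 = Σ lx·mx = 1.399 → 1.40

1.40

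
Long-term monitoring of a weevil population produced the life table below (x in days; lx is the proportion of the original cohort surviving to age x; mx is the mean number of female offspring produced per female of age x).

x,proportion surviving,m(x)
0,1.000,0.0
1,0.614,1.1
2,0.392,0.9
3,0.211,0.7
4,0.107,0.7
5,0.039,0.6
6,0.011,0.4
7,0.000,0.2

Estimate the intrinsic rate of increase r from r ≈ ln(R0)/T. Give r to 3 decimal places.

R0 = Σ lx·mx = 0 + 0.6754 + 0.3528 + 0.1477 + 0.0749 + 0.0234 + 0.0044 + 0 = 1.2786
Σ x·lx·mx = 2.2671; T = 2.2671/1.2786 = 1.77311…
r ≈ ln(R0)/T = ln(1.2786)/1.77311… = 0.13861… → 0.139

0.139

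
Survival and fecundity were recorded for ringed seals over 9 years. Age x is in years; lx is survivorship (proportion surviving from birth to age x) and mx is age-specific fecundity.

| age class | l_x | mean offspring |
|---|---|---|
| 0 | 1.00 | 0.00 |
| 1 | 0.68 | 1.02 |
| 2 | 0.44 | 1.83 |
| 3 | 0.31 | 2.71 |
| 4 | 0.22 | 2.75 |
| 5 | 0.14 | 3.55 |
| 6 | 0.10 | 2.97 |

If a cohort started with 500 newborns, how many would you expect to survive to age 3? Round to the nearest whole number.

Expected survivors = N0 · l_3 = 500 × 0.31 = 155 → 155

155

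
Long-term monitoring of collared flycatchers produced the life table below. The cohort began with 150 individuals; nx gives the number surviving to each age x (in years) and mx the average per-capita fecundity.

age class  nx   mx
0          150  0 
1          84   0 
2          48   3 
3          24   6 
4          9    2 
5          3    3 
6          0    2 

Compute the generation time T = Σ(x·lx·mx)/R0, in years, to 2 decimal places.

2.66

lx = nx/n0 = nx/150: 1, 0.56, 0.32, 0.16, 0.06, 0.02, 0
lx·mx: 0, 0, 0.96, 0.96, 0.12, 0.06, 0 → R0 = 2.1
x·lx·mx: 0, 0, 1.92, 2.88, 0.48, 0.3, 0 → Σ = 5.58
T = 5.58 / 2.1 = 2.657143… → 2.66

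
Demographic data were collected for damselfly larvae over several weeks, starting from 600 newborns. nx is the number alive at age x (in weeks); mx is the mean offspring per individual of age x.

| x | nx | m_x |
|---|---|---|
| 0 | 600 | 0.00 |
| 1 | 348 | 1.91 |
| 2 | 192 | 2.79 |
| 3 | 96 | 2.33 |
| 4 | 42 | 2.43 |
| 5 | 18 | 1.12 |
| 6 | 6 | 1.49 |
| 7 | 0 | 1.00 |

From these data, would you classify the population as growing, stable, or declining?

lx = nx/n0 = nx/600: 1, 0.58, 0.32, 0.16, 0.07, 0.03, 0.01, 0
R0 = Σ lx·mx = 0 + 1.1078 + 0.8928 + 0.3728 + 0.1701 + 0.0336 + 0.0149 + 0 = 2.592
R0 > 1, so the population is growing.

growing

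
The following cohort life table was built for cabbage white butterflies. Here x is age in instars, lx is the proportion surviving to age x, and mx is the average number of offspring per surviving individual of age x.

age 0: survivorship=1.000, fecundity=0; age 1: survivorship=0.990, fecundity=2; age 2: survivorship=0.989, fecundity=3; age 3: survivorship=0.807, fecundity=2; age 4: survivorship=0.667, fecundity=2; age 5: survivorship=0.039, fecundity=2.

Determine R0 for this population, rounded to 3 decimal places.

lx·mx by age: 0, 1.98, 2.967, 1.614, 1.334, 0.078
R0 = Σ lx·mx = 7.973 → 7.973

7.973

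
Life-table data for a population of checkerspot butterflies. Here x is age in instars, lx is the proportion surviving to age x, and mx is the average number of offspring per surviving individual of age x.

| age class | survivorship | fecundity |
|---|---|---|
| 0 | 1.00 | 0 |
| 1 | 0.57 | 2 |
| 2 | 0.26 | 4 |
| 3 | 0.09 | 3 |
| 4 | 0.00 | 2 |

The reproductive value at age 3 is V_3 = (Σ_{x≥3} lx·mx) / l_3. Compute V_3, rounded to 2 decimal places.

3.00

lx·mx for x ≥ 3: 0.27, 0 → sum = 0.27
V_3 = 0.27 / l_3 = 0.27 / 0.09 = 3 → 3.00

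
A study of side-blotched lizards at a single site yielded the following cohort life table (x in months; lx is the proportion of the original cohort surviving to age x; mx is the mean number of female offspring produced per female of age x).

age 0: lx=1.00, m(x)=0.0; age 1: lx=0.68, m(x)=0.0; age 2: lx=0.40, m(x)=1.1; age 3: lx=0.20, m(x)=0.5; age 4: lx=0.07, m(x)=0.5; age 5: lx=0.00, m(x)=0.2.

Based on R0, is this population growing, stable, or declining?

R0 = Σ lx·mx = 0 + 0 + 0.44 + 0.1 + 0.035 + 0 = 0.575
R0 < 1, so the population is declining.

declining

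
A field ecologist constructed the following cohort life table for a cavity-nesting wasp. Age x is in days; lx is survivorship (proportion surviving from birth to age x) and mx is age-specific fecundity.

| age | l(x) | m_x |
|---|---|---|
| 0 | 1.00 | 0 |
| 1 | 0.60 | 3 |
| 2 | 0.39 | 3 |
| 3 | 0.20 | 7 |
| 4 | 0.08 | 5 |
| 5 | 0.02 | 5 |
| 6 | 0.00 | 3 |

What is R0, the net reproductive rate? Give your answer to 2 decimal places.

lx·mx by age: 0, 1.8, 1.17, 1.4, 0.4, 0.1, 0
R0 = Σ lx·mx = 4.87 → 4.87

4.87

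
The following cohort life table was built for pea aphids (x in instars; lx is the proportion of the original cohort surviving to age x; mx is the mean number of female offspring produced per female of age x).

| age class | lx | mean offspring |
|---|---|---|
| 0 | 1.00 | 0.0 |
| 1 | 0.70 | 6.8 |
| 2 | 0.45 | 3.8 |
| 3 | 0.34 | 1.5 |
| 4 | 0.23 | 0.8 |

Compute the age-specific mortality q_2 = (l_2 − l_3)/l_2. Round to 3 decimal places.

q_2 = (l_2 − l_3) / l_2 = (0.45 − 0.34) / 0.45
     = 0.11 / 0.45 = 0.244444… → 0.244

0.244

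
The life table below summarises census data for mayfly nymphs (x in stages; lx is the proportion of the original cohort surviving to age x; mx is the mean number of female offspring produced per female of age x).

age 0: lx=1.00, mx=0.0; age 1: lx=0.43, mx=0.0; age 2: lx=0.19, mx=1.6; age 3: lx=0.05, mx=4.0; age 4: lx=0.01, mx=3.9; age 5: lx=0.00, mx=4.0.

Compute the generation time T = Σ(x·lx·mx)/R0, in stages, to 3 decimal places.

2.512

lx·mx: 0, 0, 0.304, 0.2, 0.039, 0 → R0 = 0.543
x·lx·mx: 0, 0, 0.608, 0.6, 0.156, 0 → Σ = 1.364
T = 1.364 / 0.543 = 2.511971… → 2.512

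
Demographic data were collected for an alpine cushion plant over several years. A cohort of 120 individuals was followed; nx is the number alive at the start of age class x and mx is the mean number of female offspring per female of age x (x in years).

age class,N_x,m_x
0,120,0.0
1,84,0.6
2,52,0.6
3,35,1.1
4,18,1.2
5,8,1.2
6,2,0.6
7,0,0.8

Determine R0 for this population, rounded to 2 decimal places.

1.27

lx = nx/n0 = nx/120: 1, 0.7, 0.43333…, 0.29167…, 0.15, 0.06667…, 0.01667…, 0
lx·mx by age: 0, 0.42, 0.26…, 0.320833…, 0.18, 0.08…, 0.01…, 0
R0 = Σ lx·mx = 1.270833… → 1.27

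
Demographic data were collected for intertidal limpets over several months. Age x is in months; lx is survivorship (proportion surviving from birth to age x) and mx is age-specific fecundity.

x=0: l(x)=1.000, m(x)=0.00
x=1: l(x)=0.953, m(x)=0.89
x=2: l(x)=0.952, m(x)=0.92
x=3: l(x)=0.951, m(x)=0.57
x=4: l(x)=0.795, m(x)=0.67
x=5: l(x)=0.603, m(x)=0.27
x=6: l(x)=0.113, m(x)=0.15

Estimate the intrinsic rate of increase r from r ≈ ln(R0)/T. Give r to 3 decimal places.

R0 = Σ lx·mx = 0 + 0.84817 + 0.87584 + 0.54207 + 0.53265 + 0.16281 + 0.01695 = 2.97849
Σ x·lx·mx = 7.27241; T = 7.27241/2.97849 = 2.44164…
r ≈ ln(R0)/T = ln(2.97849)/2.44164… = 0.447… → 0.447

0.447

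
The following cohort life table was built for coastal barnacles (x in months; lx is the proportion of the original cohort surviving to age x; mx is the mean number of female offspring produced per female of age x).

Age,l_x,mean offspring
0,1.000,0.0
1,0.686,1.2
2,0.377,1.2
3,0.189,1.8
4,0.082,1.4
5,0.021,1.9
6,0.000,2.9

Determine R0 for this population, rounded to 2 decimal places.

lx·mx by age: 0, 0.8232, 0.4524, 0.3402, 0.1148, 0.0399, 0
R0 = Σ lx·mx = 1.7705 → 1.77

1.77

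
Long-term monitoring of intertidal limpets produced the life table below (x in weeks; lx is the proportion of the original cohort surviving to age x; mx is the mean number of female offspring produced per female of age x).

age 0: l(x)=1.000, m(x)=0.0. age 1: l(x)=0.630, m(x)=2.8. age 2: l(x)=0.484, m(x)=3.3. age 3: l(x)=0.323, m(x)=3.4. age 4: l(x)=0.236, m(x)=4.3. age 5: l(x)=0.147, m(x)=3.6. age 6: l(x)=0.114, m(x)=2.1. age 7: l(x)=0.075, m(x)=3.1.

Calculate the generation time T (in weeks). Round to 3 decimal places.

2.783

lx·mx: 0, 1.764, 1.5972, 1.0982, 1.0148, 0.5292, 0.2394, 0.2325 → R0 = 6.4753
x·lx·mx: 0, 1.764, 3.1944, 3.2946, 4.0592, 2.646, 1.4364, 1.6275 → Σ = 18.0221
T = 18.0221 / 6.4753 = 2.783207… → 2.783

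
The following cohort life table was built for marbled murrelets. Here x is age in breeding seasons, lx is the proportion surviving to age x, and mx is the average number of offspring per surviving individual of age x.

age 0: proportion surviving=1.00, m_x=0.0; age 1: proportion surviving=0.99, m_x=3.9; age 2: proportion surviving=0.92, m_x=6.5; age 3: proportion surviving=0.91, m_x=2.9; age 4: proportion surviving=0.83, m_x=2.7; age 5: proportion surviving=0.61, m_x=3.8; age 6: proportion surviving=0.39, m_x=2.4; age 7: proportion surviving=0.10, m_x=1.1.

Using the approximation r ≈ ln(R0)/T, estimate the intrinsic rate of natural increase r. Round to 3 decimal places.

R0 = Σ lx·mx = 0 + 3.861 + 5.98 + 2.639 + 2.241 + 2.318 + 0.936 + 0.11 = 18.085
Σ x·lx·mx = 50.678; T = 50.678/18.085 = 2.80221…
r ≈ ln(R0)/T = ln(18.085)/2.80221… = 1.03314… → 1.033

1.033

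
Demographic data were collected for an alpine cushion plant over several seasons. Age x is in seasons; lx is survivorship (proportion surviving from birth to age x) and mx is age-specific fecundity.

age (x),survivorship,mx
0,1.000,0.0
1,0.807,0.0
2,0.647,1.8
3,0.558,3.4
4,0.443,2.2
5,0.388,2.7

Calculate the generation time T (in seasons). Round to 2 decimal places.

3.37

lx·mx: 0, 0, 1.1646, 1.8972, 0.9746, 1.0476 → R0 = 5.084
x·lx·mx: 0, 0, 2.3292, 5.6916, 3.8984, 5.238 → Σ = 17.1572
T = 17.1572 / 5.084 = 3.374744… → 3.37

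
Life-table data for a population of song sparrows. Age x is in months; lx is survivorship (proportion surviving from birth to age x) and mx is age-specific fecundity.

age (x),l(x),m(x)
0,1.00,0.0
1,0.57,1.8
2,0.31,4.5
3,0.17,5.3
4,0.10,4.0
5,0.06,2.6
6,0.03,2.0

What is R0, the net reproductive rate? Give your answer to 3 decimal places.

3.938

lx·mx by age: 0, 1.026, 1.395, 0.901, 0.4, 0.156, 0.06
R0 = Σ lx·mx = 3.938 → 3.938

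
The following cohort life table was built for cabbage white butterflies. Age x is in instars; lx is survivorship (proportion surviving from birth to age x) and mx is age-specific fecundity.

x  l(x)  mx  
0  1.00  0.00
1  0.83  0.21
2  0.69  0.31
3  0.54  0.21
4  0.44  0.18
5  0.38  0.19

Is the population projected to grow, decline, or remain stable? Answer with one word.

R0 = Σ lx·mx = 0 + 0.1743 + 0.2139 + 0.1134 + 0.0792 + 0.0722 = 0.653
R0 < 1, so the population is declining.

declining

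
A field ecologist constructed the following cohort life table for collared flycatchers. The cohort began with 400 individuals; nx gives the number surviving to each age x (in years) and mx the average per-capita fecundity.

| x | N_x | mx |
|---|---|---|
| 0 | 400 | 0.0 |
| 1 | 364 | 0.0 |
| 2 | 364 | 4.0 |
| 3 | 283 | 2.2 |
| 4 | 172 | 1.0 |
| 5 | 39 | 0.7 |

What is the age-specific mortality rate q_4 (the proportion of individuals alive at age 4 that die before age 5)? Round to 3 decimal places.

0.773

lx = nx/n0 = nx/400: 1, 0.91, 0.91, 0.7075, 0.43, 0.0975
q_4 = (l_4 − l_5) / l_4 = (0.43 − 0.0975) / 0.43
     = 0.3325 / 0.43 = 0.773256… → 0.773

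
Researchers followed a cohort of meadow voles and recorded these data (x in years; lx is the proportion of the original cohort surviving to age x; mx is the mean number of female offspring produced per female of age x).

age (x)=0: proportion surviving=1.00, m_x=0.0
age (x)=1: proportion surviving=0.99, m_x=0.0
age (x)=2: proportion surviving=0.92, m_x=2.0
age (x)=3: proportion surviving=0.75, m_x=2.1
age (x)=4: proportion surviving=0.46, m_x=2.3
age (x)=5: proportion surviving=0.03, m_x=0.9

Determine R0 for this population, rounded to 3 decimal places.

4.500

lx·mx by age: 0, 0, 1.84, 1.575, 1.058, 0.027
R0 = Σ lx·mx = 4.5 → 4.500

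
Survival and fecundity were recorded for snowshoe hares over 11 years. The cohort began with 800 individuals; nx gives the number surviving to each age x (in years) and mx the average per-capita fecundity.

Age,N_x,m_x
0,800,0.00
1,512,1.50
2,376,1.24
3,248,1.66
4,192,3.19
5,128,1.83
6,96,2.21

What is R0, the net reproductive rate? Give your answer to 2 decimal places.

lx = nx/n0 = nx/800: 1, 0.64, 0.47, 0.31, 0.24, 0.16, 0.12
lx·mx by age: 0, 0.96, 0.5828, 0.5146, 0.7656, 0.2928, 0.2652
R0 = Σ lx·mx = 3.381 → 3.38

3.38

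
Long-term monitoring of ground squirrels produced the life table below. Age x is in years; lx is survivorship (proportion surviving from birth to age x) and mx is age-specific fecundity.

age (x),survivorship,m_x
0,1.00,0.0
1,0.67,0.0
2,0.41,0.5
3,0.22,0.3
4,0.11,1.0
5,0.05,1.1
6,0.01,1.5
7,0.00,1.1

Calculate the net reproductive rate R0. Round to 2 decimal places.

lx·mx by age: 0, 0, 0.205, 0.066, 0.11, 0.055, 0.015, 0
R0 = Σ lx·mx = 0.451 → 0.45

0.45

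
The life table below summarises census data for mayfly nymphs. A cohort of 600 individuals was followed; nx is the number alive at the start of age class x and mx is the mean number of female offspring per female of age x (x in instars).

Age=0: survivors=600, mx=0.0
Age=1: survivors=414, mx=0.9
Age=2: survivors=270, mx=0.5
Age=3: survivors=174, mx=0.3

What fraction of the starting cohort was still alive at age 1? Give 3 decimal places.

0.690

l_1 = n_1/n_0 = 414/600 = 0.69 → 0.690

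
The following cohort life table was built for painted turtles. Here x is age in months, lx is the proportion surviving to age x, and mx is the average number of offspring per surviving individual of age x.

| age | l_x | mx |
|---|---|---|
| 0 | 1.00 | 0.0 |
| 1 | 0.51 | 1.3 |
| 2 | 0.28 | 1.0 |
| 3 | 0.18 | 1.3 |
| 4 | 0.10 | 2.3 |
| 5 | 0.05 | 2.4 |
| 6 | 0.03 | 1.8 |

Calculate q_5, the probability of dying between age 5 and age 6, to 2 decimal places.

0.40

q_5 = (l_5 − l_6) / l_5 = (0.05 − 0.03) / 0.05
     = 0.02 / 0.05 = 0.4 → 0.40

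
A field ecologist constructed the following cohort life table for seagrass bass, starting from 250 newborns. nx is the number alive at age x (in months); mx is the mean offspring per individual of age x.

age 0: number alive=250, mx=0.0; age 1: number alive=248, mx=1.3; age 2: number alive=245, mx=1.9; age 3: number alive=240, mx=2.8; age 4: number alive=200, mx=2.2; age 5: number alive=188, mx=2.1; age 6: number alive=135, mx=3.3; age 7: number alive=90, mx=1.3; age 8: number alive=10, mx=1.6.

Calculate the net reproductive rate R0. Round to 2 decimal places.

lx = nx/n0 = nx/250: 1, 0.992, 0.98, 0.96, 0.8, 0.752, 0.54, 0.36, 0.04
lx·mx by age: 0, 1.2896, 1.862, 2.688, 1.76, 1.5792, 1.782, 0.468, 0.064
R0 = Σ lx·mx = 11.4928 → 11.49

11.49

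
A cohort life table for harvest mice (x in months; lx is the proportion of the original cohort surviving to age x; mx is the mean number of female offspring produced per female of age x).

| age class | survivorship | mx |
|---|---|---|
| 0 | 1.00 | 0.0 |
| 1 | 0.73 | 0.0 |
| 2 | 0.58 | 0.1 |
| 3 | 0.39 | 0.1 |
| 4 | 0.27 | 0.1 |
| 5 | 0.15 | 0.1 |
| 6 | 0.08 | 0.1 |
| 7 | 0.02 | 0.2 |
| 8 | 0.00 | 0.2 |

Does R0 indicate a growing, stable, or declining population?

R0 = Σ lx·mx = 0 + 0 + 0.058 + 0.039 + 0.027 + 0.015 + 0.008 + 0.004 + 0 = 0.151
R0 < 1, so the population is declining.

declining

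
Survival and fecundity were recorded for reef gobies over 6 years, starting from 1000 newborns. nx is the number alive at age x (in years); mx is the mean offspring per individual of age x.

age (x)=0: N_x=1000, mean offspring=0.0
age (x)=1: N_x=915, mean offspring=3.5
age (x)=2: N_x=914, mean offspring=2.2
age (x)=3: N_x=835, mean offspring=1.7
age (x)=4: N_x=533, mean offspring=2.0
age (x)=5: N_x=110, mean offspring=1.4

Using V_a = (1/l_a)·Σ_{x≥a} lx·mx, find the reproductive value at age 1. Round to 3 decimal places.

lx = nx/n0 = nx/1000: 1, 0.915, 0.914, 0.835, 0.533, 0.11
lx·mx for x ≥ 1: 3.2025, 2.0108, 1.4195, 1.066, 0.154 → sum = 7.8528
V_1 = 7.8528 / l_1 = 7.8528 / 0.915 = 8.582295… → 8.582

8.582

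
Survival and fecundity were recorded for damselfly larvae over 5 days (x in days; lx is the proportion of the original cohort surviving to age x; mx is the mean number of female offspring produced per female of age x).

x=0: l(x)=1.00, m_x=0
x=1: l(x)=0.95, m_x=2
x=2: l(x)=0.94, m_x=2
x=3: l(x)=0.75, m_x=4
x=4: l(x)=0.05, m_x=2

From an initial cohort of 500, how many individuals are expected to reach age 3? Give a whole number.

Expected survivors = N0 · l_3 = 500 × 0.75 = 375 → 375

375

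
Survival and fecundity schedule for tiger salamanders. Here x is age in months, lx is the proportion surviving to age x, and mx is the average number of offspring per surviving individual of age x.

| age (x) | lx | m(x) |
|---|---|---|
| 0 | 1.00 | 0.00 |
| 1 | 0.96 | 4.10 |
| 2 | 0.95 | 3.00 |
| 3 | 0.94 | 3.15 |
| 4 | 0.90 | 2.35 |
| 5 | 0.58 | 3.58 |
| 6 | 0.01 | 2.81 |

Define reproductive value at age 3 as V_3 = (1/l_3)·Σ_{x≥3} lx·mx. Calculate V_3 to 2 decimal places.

7.64

lx·mx for x ≥ 3: 2.961, 2.115, 2.0764, 0.0281 → sum = 7.1805
V_3 = 7.1805 / l_3 = 7.1805 / 0.94 = 7.63883… → 7.64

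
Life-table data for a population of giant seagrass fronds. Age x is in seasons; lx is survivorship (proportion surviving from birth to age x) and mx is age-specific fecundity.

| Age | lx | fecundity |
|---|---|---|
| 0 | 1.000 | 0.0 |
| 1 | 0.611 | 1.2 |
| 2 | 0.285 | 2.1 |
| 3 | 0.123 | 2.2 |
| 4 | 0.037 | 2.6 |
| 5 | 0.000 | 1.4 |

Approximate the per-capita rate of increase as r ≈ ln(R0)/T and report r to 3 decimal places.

R0 = Σ lx·mx = 0 + 0.7332 + 0.5985 + 0.2706 + 0.0962 + 0 = 1.6985
Σ x·lx·mx = 3.1268; T = 3.1268/1.6985 = 1.84092…
r ≈ ln(R0)/T = ln(1.6985)/1.84092… = 0.28776… → 0.288

0.288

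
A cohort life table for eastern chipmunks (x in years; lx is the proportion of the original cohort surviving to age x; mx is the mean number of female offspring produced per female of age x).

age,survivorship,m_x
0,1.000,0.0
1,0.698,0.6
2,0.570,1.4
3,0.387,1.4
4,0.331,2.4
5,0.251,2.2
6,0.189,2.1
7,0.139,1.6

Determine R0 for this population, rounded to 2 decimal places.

3.72

lx·mx by age: 0, 0.4188, 0.798, 0.5418, 0.7944, 0.5522, 0.3969, 0.2224
R0 = Σ lx·mx = 3.7245 → 3.72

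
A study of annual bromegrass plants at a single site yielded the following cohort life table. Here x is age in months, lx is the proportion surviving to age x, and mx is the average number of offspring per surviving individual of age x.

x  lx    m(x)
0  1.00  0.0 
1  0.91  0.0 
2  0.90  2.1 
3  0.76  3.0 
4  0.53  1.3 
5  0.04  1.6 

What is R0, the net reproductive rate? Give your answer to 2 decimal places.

4.92

lx·mx by age: 0, 0, 1.89, 2.28, 0.689, 0.064
R0 = Σ lx·mx = 4.923 → 4.92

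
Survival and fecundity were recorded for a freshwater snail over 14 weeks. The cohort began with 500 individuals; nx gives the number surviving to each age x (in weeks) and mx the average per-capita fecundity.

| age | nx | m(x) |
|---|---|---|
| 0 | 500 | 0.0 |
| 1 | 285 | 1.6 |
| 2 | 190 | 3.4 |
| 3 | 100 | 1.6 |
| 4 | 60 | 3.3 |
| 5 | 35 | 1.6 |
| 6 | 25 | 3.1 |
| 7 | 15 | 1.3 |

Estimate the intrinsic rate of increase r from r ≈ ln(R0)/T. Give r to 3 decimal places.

0.484

lx = nx/n0 = nx/500: 1, 0.57, 0.38, 0.2, 0.12, 0.07, 0.05, 0.03
R0 = Σ lx·mx = 0 + 0.912 + 1.292 + 0.32 + 0.396 + 0.112 + 0.155 + 0.039 = 3.226
Σ x·lx·mx = 7.803; T = 7.803/3.226 = 2.41878…
r ≈ ln(R0)/T = ln(3.226)/2.41878… = 0.48423… → 0.484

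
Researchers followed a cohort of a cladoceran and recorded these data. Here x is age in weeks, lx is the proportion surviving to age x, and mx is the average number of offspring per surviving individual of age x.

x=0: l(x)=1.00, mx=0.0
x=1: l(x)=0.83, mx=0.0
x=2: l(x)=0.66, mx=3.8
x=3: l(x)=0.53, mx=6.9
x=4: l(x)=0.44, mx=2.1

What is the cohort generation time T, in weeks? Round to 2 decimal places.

2.78

lx·mx: 0, 0, 2.508, 3.657, 0.924 → R0 = 7.089
x·lx·mx: 0, 0, 5.016, 10.971, 3.696 → Σ = 19.683
T = 19.683 / 7.089 = 2.776555… → 2.78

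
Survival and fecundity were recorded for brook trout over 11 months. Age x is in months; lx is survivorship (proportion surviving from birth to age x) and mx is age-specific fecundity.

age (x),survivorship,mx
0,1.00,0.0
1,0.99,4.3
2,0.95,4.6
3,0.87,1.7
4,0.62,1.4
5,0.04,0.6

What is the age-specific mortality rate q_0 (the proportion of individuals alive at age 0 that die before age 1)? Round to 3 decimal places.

q_0 = (l_0 − l_1) / l_0 = (1 − 0.99) / 1
     = 0.01 / 1 = 0.01 → 0.010

0.010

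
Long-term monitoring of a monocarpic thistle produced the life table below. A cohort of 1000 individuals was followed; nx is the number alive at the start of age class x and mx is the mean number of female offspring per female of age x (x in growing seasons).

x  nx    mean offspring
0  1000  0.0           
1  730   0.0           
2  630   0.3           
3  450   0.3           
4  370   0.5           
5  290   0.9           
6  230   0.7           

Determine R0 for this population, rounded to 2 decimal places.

0.93

lx = nx/n0 = nx/1000: 1, 0.73, 0.63, 0.45, 0.37, 0.29, 0.23
lx·mx by age: 0, 0, 0.189, 0.135, 0.185, 0.261, 0.161
R0 = Σ lx·mx = 0.931 → 0.93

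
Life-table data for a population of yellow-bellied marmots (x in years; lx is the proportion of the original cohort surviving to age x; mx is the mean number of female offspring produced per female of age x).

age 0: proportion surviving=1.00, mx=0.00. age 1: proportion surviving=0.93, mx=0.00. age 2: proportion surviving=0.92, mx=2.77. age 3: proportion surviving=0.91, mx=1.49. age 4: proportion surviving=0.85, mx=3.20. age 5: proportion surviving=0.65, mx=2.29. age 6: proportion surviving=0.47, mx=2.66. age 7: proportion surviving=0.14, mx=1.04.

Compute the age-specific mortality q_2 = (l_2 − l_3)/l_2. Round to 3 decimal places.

q_2 = (l_2 − l_3) / l_2 = (0.92 − 0.91) / 0.92
     = 0.01 / 0.92 = 0.01087… → 0.011

0.011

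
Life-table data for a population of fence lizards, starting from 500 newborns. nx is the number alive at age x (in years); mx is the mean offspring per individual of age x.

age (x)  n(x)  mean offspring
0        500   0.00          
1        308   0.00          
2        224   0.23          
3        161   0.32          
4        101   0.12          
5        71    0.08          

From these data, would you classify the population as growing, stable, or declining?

declining

lx = nx/n0 = nx/500: 1, 0.616, 0.448, 0.322, 0.202, 0.142
R0 = Σ lx·mx = 0 + 0 + 0.10304 + 0.10304 + 0.02424 + 0.01136 = 0.24168
R0 < 1, so the population is declining.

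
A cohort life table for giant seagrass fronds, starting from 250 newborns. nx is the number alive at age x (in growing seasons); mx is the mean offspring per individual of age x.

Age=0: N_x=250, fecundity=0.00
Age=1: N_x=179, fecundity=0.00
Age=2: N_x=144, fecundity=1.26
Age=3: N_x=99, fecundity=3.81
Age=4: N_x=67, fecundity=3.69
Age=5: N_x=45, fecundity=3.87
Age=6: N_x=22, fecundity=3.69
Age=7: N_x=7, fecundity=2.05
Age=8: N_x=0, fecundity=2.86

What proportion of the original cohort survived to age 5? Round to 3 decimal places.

0.180

l_5 = n_5/n_0 = 45/250 = 0.18 → 0.180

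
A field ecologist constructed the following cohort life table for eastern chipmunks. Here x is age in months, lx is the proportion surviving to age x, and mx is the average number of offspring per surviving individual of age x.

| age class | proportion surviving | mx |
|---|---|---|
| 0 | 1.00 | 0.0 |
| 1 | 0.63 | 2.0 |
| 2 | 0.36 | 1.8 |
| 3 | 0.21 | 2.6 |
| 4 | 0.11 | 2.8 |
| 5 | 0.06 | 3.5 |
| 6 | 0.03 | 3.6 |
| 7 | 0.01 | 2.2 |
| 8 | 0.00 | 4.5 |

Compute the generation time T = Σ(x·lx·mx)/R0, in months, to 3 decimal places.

2.346

lx·mx: 0, 1.26, 0.648, 0.546, 0.308, 0.21, 0.108, 0.022, 0 → R0 = 3.102
x·lx·mx: 0, 1.26, 1.296, 1.638, 1.232, 1.05, 0.648, 0.154, 0 → Σ = 7.278
T = 7.278 / 3.102 = 2.346228… → 2.346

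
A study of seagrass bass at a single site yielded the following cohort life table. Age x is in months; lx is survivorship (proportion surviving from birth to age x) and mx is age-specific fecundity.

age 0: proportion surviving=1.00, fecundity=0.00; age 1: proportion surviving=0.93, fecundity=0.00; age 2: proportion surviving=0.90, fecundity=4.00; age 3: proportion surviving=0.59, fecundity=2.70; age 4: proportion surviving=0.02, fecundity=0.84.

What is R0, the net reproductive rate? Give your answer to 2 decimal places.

lx·mx by age: 0, 0, 3.6, 1.593, 0.0168
R0 = Σ lx·mx = 5.2098 → 5.21

5.21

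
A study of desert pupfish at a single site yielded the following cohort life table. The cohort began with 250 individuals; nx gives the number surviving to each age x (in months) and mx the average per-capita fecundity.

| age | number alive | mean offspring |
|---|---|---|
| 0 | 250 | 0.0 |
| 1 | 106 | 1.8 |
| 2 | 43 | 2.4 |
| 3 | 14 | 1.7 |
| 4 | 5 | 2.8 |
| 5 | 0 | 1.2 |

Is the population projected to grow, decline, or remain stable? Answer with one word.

growing

lx = nx/n0 = nx/250: 1, 0.424, 0.172, 0.056, 0.02, 0
R0 = Σ lx·mx = 0 + 0.7632 + 0.4128 + 0.0952 + 0.056 + 0 = 1.3272
R0 > 1, so the population is growing.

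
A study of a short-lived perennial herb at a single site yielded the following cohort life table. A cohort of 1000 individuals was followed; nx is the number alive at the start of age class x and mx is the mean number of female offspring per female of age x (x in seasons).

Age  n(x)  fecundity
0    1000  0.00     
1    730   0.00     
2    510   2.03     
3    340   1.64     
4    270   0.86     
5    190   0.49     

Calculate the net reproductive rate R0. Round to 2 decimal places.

lx = nx/n0 = nx/1000: 1, 0.73, 0.51, 0.34, 0.27, 0.19
lx·mx by age: 0, 0, 1.0353, 0.5576, 0.2322, 0.0931
R0 = Σ lx·mx = 1.9182 → 1.92

1.92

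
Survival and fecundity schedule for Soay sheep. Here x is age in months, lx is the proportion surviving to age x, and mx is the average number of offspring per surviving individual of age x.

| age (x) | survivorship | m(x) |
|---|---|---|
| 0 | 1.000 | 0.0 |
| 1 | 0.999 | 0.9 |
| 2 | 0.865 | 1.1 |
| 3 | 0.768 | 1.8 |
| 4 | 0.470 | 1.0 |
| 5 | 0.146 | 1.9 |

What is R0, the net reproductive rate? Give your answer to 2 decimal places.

3.98

lx·mx by age: 0, 0.8991, 0.9515, 1.3824, 0.47, 0.2774
R0 = Σ lx·mx = 3.9804 → 3.98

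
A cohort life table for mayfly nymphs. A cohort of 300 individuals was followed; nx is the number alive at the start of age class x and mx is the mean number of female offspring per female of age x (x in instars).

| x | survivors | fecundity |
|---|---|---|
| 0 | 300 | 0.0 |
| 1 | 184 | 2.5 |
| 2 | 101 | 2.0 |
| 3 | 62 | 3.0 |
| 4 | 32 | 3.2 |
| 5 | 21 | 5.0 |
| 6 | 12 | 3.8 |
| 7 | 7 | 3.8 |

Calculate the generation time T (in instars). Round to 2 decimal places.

lx = nx/n0 = nx/300: 1, 0.61333…, 0.33667…, 0.20667…, 0.10667…, 0.07, 0.04, 0.02333…
lx·mx: 0, 1.533333…, 0.673333…, 0.62…, 0.341333…, 0.35, 0.152, 0.088667… → R0 = 3.758667…
x·lx·mx: 0, 1.533333…, 1.346667…, 1.86…, 1.365333…, 1.75, 0.912, 0.620667… → Σ = 9.388…
T = 9.388… / 3.758667… = 2.497694… → 2.50

2.50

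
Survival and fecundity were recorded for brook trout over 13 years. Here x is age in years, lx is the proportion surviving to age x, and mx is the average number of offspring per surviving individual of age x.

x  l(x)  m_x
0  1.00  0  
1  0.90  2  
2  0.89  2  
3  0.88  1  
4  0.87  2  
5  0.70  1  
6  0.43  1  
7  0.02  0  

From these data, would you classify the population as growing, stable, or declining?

growing

R0 = Σ lx·mx = 0 + 1.8 + 1.78 + 0.88 + 1.74 + 0.7 + 0.43 + 0 = 7.33
R0 > 1, so the population is growing.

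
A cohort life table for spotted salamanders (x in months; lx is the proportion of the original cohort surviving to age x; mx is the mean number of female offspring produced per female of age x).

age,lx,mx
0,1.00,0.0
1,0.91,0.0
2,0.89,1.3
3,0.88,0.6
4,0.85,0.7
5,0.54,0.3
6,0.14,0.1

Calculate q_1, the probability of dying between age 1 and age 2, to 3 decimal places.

0.022

q_1 = (l_1 − l_2) / l_1 = (0.91 − 0.89) / 0.91
     = 0.02 / 0.91 = 0.021978… → 0.022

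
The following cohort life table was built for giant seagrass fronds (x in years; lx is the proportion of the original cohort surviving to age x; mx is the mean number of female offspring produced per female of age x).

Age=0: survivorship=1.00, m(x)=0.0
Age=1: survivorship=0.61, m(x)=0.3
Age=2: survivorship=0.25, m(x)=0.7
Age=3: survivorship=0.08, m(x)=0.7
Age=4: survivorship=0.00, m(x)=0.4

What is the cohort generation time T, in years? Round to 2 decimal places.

1.69

lx·mx: 0, 0.183, 0.175, 0.056, 0 → R0 = 0.414
x·lx·mx: 0, 0.183, 0.35, 0.168, 0 → Σ = 0.701
T = 0.701 / 0.414 = 1.693237… → 1.69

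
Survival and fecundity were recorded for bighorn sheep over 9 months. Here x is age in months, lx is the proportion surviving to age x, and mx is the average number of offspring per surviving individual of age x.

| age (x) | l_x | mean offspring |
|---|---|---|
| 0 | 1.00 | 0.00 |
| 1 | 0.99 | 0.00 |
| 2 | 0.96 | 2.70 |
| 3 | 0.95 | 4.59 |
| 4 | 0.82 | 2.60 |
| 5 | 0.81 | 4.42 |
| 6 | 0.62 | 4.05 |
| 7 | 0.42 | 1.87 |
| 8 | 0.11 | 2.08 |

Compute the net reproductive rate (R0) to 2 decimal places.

lx·mx by age: 0, 0, 2.592, 4.3605, 2.132, 3.5802, 2.511, 0.7854, 0.2288
R0 = Σ lx·mx = 16.1899 → 16.19

16.19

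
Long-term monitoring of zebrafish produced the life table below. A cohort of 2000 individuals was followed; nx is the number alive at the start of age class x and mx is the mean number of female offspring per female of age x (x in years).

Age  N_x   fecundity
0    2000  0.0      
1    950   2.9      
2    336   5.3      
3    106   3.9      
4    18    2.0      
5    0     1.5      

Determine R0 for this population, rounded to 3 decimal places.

2.493

lx = nx/n0 = nx/2000: 1, 0.475, 0.168, 0.053, 0.009, 0
lx·mx by age: 0, 1.3775, 0.8904, 0.2067, 0.018, 0
R0 = Σ lx·mx = 2.4926 → 2.493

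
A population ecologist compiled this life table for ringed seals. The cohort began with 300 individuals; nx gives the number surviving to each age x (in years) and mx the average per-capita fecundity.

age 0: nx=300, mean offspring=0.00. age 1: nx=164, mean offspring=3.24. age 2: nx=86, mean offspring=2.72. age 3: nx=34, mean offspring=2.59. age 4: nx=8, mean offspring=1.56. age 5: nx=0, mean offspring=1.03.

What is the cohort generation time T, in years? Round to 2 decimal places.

1.52

lx = nx/n0 = nx/300: 1, 0.54667…, 0.28667…, 0.11333…, 0.02667…, 0
lx·mx: 0, 1.7712…, 0.779733…, 0.293533…, 0.0416…, 0 → R0 = 2.886067…
x·lx·mx: 0, 1.7712…, 1.559467…, 0.8806…, 0.1664…, 0 → Σ = 4.377667…
T = 4.377667… / 2.886067… = 1.516828… → 1.52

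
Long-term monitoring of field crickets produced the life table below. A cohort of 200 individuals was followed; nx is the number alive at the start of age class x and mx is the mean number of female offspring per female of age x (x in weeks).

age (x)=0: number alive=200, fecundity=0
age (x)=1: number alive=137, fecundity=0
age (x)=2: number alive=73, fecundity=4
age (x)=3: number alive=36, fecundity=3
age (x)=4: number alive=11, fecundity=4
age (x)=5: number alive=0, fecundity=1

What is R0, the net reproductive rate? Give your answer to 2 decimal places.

2.22

lx = nx/n0 = nx/200: 1, 0.685, 0.365, 0.18, 0.055, 0
lx·mx by age: 0, 0, 1.46, 0.54, 0.22, 0
R0 = Σ lx·mx = 2.22 → 2.22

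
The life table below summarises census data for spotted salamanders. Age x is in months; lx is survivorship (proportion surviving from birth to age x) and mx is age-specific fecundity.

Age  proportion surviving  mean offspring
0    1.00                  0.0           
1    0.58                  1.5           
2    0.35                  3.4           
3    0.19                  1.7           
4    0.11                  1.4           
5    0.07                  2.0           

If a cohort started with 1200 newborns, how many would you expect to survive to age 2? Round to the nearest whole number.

420

Expected survivors = N0 · l_2 = 1200 × 0.35 = 420 → 420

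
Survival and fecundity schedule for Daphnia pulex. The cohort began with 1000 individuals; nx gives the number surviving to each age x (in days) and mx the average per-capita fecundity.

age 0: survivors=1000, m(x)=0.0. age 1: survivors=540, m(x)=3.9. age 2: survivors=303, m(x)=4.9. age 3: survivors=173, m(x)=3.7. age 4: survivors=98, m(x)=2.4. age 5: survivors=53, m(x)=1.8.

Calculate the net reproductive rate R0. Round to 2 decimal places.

4.56

lx = nx/n0 = nx/1000: 1, 0.54, 0.303, 0.173, 0.098, 0.053
lx·mx by age: 0, 2.106, 1.4847, 0.6401, 0.2352, 0.0954
R0 = Σ lx·mx = 4.5614 → 4.56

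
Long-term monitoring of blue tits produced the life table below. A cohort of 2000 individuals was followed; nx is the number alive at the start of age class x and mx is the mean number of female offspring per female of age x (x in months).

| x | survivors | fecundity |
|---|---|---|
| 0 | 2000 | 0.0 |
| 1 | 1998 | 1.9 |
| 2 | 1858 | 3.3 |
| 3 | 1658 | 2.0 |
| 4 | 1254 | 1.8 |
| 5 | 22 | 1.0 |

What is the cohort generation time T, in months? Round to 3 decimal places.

2.264

lx = nx/n0 = nx/2000: 1, 0.999, 0.929, 0.829, 0.627, 0.011
lx·mx: 0, 1.8981, 3.0657, 1.658, 1.1286, 0.011 → R0 = 7.7614
x·lx·mx: 0, 1.8981, 6.1314, 4.974, 4.5144, 0.055 → Σ = 17.5729
T = 17.5729 / 7.7614 = 2.26414… → 2.264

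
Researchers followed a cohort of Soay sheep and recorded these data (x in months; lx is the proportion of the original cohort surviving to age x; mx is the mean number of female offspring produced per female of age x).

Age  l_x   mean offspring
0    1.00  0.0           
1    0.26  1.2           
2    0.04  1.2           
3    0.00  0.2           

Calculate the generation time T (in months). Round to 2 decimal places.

1.13

lx·mx: 0, 0.312, 0.048, 0 → R0 = 0.36
x·lx·mx: 0, 0.312, 0.096, 0 → Σ = 0.408
T = 0.408 / 0.36 = 1.133333… → 1.13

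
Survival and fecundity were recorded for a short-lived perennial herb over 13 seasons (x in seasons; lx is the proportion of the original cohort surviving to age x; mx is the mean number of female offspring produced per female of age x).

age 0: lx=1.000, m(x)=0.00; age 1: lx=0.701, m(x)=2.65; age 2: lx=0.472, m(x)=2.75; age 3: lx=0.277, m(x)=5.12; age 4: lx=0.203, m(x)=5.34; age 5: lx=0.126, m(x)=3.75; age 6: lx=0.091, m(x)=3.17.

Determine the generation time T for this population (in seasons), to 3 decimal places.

2.670

lx·mx: 0, 1.85765, 1.298, 1.41824, 1.08402, 0.4725, 0.28847 → R0 = 6.41888
x·lx·mx: 0, 1.85765, 2.596, 4.25472, 4.33608, 2.3625, 1.73082 → Σ = 17.13777
T = 17.13777 / 6.41888 = 2.6699… → 2.670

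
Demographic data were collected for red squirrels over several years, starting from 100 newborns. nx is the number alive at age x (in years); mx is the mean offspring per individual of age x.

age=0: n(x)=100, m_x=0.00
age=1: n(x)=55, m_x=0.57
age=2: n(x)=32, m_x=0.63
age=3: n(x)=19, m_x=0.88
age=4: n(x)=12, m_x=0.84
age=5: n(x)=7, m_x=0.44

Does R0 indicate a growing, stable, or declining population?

declining

lx = nx/n0 = nx/100: 1, 0.55, 0.32, 0.19, 0.12, 0.07
R0 = Σ lx·mx = 0 + 0.3135 + 0.2016 + 0.1672 + 0.1008 + 0.0308 = 0.8139
R0 < 1, so the population is declining.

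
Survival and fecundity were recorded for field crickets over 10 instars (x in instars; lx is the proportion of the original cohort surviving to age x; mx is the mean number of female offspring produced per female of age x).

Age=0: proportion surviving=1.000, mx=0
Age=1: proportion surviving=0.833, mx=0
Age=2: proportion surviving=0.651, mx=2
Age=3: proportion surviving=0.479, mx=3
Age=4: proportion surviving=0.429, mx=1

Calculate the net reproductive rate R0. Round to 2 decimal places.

lx·mx by age: 0, 0, 1.302, 1.437, 0.429
R0 = Σ lx·mx = 3.168 → 3.17

3.17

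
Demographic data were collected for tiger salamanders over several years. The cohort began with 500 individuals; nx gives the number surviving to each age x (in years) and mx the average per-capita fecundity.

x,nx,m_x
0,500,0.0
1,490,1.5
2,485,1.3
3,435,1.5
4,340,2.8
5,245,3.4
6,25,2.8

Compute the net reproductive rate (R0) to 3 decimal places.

lx = nx/n0 = nx/500: 1, 0.98, 0.97, 0.87, 0.68, 0.49, 0.05
lx·mx by age: 0, 1.47, 1.261, 1.305, 1.904, 1.666, 0.14
R0 = Σ lx·mx = 7.746 → 7.746

7.746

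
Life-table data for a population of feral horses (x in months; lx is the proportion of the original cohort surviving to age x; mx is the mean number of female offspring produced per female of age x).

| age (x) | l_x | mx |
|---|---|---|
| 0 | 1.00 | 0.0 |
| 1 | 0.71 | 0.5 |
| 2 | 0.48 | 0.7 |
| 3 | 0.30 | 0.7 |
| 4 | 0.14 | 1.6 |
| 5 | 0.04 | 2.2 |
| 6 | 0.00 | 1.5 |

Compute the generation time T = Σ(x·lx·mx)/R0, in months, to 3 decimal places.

2.467

lx·mx: 0, 0.355, 0.336, 0.21, 0.224, 0.088, 0 → R0 = 1.213
x·lx·mx: 0, 0.355, 0.672, 0.63, 0.896, 0.44, 0 → Σ = 2.993
T = 2.993 / 1.213 = 2.467436… → 2.467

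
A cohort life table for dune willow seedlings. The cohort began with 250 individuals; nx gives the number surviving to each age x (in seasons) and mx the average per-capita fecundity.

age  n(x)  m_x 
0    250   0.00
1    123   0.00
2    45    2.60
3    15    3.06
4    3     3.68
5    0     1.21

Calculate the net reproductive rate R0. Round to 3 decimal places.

0.696

lx = nx/n0 = nx/250: 1, 0.492, 0.18, 0.06, 0.012, 0
lx·mx by age: 0, 0, 0.468, 0.1836, 0.04416, 0
R0 = Σ lx·mx = 0.69576 → 0.696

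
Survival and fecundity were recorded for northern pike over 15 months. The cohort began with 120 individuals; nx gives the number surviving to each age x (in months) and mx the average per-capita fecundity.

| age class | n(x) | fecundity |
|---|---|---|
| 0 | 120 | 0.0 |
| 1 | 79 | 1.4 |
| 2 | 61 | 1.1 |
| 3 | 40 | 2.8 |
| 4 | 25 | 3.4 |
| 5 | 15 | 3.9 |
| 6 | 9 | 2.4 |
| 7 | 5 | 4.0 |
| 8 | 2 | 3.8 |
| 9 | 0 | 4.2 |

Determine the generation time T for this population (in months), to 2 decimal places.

lx = nx/n0 = nx/120: 1, 0.65833…, 0.50833…, 0.33333…, 0.20833…, 0.125, 0.075, 0.04167…, 0.01667…, 0
lx·mx: 0, 0.921667…, 0.559167…, 0.933333…, 0.708333…, 0.4875, 0.18, 0.166667…, 0.063333…, 0 → R0 = 4.02…
x·lx·mx: 0, 0.921667…, 1.118333…, 2.8…, 2.833333…, 2.4375, 1.08, 1.166667…, 0.506667…, 0 → Σ = 12.864167…
T = 12.864167… / 4.02… = 3.200041… → 3.20

3.20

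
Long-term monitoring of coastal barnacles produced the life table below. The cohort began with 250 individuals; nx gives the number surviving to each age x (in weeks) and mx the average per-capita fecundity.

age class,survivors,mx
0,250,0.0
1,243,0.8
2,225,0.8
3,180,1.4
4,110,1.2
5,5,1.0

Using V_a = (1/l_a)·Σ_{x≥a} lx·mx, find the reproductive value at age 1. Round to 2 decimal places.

lx = nx/n0 = nx/250: 1, 0.972, 0.9, 0.72, 0.44, 0.02
lx·mx for x ≥ 1: 0.7776, 0.72, 1.008, 0.528, 0.02 → sum = 3.0536
V_1 = 3.0536 / l_1 = 3.0536 / 0.972 = 3.141564… → 3.14

3.14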